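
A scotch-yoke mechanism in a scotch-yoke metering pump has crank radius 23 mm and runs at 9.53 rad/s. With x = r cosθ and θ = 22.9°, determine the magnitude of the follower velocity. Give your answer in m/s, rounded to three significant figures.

0.0853

ω = 9.53 rad/s
x = r cosθ ⇒ ẋ = −rω sinθ.
|v| = rω|sinθ| = 0.023·9.53·|sin 22.9°| = 0.085292 m/s.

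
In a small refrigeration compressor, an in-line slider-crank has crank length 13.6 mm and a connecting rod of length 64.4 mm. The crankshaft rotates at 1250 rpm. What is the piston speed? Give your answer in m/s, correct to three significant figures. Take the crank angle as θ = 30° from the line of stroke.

1.05

ω = 2π·1250/60 = 130.9 rad/s
For an in-line slider-crank, x = r cosθ + √(L² − r² sin²θ), so v = −rω sinθ·[1 + r cosθ/√(L² − r² sin²θ)].
With r = 0.0136 m, L = 0.0644 m, θ = 30°: √(L² − r² sin²θ) = 0.06404 m.
v = −0.0136·130.9·0.50000·[1 + 0.0136·0.86603/0.06404] = -1.0538 m/s.
|v| = 1.0538 m/s.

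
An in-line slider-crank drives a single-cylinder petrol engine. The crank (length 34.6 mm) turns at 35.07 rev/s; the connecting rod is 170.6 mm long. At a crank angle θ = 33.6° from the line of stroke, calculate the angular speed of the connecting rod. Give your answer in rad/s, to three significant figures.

ω = 220.4 rad/s (converted from 35.07 rev/s).
The rod makes angle φ with the slider axis where L sinφ = r sinθ; differentiating, L cosφ·φ̇ = r ω cosθ.
L cosφ = √(L² − r² sin²θ) = 0.16952 m.
|ω_rod| = r ω |cosθ| / √(L² − r² sin²θ) = 0.0346·220.4·0.83292/0.16952 = 37.46 rad/s.

37.5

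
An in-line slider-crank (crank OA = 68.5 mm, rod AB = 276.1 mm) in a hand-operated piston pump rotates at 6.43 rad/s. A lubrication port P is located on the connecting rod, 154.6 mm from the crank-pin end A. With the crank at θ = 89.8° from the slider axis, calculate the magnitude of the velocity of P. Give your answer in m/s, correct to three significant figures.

ω = 6.43 rad/s.  Crank-pin speed |V_A| = rω = 0.44046 m/s, perpendicular to OA.
Rod angle: sinφ = −(r/L) sinθ ⇒ φ = -14.365°; ω_rod = −rω cosθ/√(L²−r²sin²θ) = -0.0057483 rad/s.
V_P = V_A + ω_rod × AP, with AP = 0.1546 m along the rod.
Components: V_Px = −rω sinθ − a·ω_rod·sinφ = -0.44067 m/s;  V_Py = rω cosθ + a·ω_rod·cosφ = +0.00067658 m/s.
|V_P| = √(V_Px² + V_Py²) = 0.44067 m/s.

0.441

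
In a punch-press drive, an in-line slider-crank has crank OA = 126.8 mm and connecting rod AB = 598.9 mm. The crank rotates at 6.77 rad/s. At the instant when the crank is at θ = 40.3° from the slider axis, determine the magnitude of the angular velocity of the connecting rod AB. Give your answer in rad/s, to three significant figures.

ω = 6.77 rad/s
The rod makes angle φ with the slider axis where L sinφ = r sinθ; differentiating, L cosφ·φ̇ = r ω cosθ.
L cosφ = √(L² − r² sin²θ) = 0.59326 m.
|ω_rod| = r ω |cosθ| / √(L² − r² sin²θ) = 0.1268·6.77·0.76267/0.59326 = 1.1036 rad/s.

1.10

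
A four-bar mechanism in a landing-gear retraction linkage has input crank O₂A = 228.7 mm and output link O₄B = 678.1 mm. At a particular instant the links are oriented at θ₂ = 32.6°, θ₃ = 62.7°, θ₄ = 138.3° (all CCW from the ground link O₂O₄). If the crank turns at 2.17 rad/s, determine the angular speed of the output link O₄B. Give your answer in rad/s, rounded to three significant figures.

ω₂ = 2.17 rad/s
Differentiating the loop-closure r₂e^{iθ₂}+r₃e^{iθ₃}=r₁+r₄e^{iθ₄} gives r₂ω₂e^{iθ₂}+r₃ω₃e^{iθ₃}=r₄ω₄e^{iθ₄}.
Eliminating the other unknown: ω₄ = r₂ω₂ sin(θ₂−θ₃) / [r₄ sin(θ₄−θ₃)].
Numerator sine = -0.50151; denominator sine = +0.96858.
Result = 0.2287·2.17·(-0.50151) / (0.6781·(+0.96858)) = -0.37894 rad/s; magnitude 0.37894 rad/s.

0.379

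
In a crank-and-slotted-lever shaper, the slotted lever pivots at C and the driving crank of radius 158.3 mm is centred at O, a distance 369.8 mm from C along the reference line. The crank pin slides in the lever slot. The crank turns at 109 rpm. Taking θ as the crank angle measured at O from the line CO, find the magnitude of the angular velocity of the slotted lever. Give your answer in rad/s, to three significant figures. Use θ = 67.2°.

ω = 11.41 rad/s (from 109 rpm).
Crank pin A relative to C: A = (d + r cosθ, r sinθ); lever angle φ = atan2(r sinθ, d + r cosθ).
Differentiating tanφ: φ̇ = rω(d cosθ + r)/(d² + r² + 2dr cosθ).
d² + r² + 2dr cosθ = |CA|² = 0.207181 m²;  d cosθ + r = +0.3016 m.
|ω_lever| = |0.1583·11.41·+0.3016| / 0.207181 = 2.6304 rad/s.

2.63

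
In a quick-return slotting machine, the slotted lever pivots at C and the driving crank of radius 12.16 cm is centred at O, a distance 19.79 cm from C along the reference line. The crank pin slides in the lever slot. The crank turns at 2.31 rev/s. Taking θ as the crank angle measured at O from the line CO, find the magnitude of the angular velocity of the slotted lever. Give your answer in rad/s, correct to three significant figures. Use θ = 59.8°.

ω = 14.51 rad/s (from 2.31 rev/s).
Crank pin A relative to C: A = (d + r cosθ, r sinθ); lever angle φ = atan2(r sinθ, d + r cosθ).
Differentiating tanφ: φ̇ = rω(d cosθ + r)/(d² + r² + 2dr cosθ).
d² + r² + 2dr cosθ = |CA|² = 0.078161 m²;  d cosθ + r = +0.22115 m.
|ω_lever| = |0.1216·14.51·+0.22115| / 0.078161 = 4.9936 rad/s.

4.99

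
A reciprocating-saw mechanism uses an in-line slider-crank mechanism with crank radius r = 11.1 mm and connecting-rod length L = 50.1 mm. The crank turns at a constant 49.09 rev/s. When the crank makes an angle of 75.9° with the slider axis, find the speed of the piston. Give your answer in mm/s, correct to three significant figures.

3500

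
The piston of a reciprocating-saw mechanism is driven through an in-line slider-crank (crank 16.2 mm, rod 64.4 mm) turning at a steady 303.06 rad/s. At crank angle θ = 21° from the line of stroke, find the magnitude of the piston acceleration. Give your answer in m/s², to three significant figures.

1670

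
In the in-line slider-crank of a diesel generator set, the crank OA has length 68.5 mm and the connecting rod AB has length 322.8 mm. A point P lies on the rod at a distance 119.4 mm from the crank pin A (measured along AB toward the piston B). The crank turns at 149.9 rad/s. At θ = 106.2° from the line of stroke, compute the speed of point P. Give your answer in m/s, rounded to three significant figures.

9.81

ω = 149.9 rad/s.  Crank-pin speed |V_A| = rω = 10.268 m/s, perpendicular to OA.
Rod angle: sinφ = −(r/L) sinθ ⇒ φ = -11.758°; ω_rod = −rω cosθ/√(L²−r²sin²θ) = +9.0648 rad/s.
V_P = V_A + ω_rod × AP, with AP = 0.1194 m along the rod.
Components: V_Px = −rω sinθ − a·ω_rod·sinφ = -9.6399 m/s;  V_Py = rω cosθ + a·ω_rod·cosφ = -1.8051 m/s.
|V_P| = √(V_Px² + V_Py²) = 9.8074 m/s.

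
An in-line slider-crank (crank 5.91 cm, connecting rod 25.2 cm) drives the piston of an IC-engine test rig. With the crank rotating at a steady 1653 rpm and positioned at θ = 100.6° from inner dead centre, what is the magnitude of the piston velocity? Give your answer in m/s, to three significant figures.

9.61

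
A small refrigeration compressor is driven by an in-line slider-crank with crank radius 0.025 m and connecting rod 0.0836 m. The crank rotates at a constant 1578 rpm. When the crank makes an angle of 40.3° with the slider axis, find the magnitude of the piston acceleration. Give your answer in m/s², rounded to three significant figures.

ω = 2π·1578/60 = 165.2 rad/s
x(θ) = r cosθ + √(L² − r² sin²θ); with ω constant, a = ω²·d²x/dθ².
d²x/dθ² = −r cosθ − r²(cos2θ)/√u − r⁴ sin²2θ/(4u^{3/2}),  u = L² − r² sin²θ = 0.0067275 m².
Substituting r = 0.025 m, L = 0.0836 m, θ = 40.3°: d²x/dθ² = -0.020484 m.
a = ω²·d²x/dθ² = (165.2)²·(-0.020484) = -559.34 m/s²;  |a| = 559.34 m/s².

559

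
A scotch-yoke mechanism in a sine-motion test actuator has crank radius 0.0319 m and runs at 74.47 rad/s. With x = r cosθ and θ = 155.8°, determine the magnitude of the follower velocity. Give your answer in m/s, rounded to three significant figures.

0.974

ω = 74.47 rad/s
x = r cosθ ⇒ ẋ = −rω sinθ.
|v| = rω|sinθ| = 0.0319·74.47·|sin 155.8°| = 0.97381 m/s.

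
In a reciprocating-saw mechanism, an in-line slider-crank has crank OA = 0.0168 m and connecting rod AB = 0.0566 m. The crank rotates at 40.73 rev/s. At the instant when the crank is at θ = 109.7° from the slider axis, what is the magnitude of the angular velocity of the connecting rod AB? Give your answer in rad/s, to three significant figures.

ω = 255.9 rad/s (converted from 40.73 rev/s).
The rod makes angle φ with the slider axis where L sinφ = r sinθ; differentiating, L cosφ·φ̇ = r ω cosθ.
L cosφ = √(L² − r² sin²θ) = 0.054345 m.
|ω_rod| = r ω |cosθ| / √(L² − r² sin²θ) = 0.0168·255.9·0.33710/0.054345 = 26.668 rad/s.

26.7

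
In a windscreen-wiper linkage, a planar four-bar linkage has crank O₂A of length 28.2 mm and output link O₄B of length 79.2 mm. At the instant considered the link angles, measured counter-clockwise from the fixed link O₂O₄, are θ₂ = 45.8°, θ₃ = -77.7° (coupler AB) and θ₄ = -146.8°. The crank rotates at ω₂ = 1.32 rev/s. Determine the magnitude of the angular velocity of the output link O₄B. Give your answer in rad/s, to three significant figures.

ω₂ = 8.294 rad/s (from 1.32 rev/s).
Differentiating the loop-closure r₂e^{iθ₂}+r₃e^{iθ₃}=r₁+r₄e^{iθ₄} gives r₂ω₂e^{iθ₂}+r₃ω₃e^{iθ₃}=r₄ω₄e^{iθ₄}.
Eliminating the other unknown: ω₄ = r₂ω₂ sin(θ₂−θ₃) / [r₄ sin(θ₄−θ₃)].
Numerator sine = +0.83389; denominator sine = -0.93420.
Result = 0.0282·8.294·(+0.83389) / (0.0792·(-0.93420)) = -2.636 rad/s; magnitude 2.636 rad/s.

2.64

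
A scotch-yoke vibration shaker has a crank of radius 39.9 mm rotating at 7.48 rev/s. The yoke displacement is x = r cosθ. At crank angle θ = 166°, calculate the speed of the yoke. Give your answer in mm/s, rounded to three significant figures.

454

ω = 47 rad/s (from 7.48 rev/s).
x = r cosθ ⇒ ẋ = −rω sinθ.
|v| = rω|sinθ| = 0.0399·47·|sin 166°| = 0.45366 m/s = 453.66 mm/s.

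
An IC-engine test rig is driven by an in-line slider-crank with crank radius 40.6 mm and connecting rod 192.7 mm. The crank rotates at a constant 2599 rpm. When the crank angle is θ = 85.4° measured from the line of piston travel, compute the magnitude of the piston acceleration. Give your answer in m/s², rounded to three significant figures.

ω = 2π·2599/60 = 272.2 rad/s
x(θ) = r cosθ + √(L² − r² sin²θ); with ω constant, a = ω²·d²x/dθ².
d²x/dθ² = −r cosθ − r²(cos2θ)/√u − r⁴ sin²2θ/(4u^{3/2}),  u = L² − r² sin²θ = 0.0354955 m².
Substituting r = 0.0406 m, L = 0.1927 m, θ = 85.4°: d²x/dθ² = +0.0053779 m.
a = ω²·d²x/dθ² = (272.2)²·(+0.0053779) = +398.37 m/s²;  |a| = 398.37 m/s².

398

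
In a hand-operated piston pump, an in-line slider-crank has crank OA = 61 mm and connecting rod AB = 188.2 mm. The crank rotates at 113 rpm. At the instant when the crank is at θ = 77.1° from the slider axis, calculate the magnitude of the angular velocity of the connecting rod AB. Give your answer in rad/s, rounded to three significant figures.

0.902

ω = 11.83 rad/s (converted from 113 rpm).
The rod makes angle φ with the slider axis where L sinφ = r sinθ; differentiating, L cosφ·φ̇ = r ω cosθ.
L cosφ = √(L² − r² sin²θ) = 0.17856 m.
|ω_rod| = r ω |cosθ| / √(L² − r² sin²θ) = 0.061·11.83·0.22325/0.17856 = 0.90249 rad/s.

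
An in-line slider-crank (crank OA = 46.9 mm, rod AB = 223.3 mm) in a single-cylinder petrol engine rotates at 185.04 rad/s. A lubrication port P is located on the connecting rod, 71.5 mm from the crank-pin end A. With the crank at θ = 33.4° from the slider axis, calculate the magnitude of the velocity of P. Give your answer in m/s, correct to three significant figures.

7.05

ω = 185 rad/s.  Crank-pin speed |V_A| = rω = 8.6784 m/s, perpendicular to OA.
Rod angle: sinφ = −(r/L) sinθ ⇒ φ = -6.639°; ω_rod = −rω cosθ/√(L²−r²sin²θ) = -32.665 rad/s.
V_P = V_A + ω_rod × AP, with AP = 0.0715 m along the rod.
Components: V_Px = −rω sinθ − a·ω_rod·sinφ = -5.0473 m/s;  V_Py = rω cosθ + a·ω_rod·cosφ = +4.9253 m/s.
|V_P| = √(V_Px² + V_Py²) = 7.0522 m/s.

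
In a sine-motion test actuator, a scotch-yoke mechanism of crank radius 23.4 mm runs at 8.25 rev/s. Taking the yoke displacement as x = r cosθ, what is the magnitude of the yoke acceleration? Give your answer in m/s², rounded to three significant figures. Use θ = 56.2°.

35.0

ω = 51.84 rad/s (from 8.25 rev/s).
x = r cosθ ⇒ ẍ = −rω² cosθ (ω constant).
|a| = rω²|cosθ| = 0.0234·(51.84)²·|cos 56.2°| = 34.978 m/s².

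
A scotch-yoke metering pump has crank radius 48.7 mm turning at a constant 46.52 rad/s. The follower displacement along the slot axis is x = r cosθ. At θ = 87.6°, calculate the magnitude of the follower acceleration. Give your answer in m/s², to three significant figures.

ω = 46.52 rad/s
x = r cosθ ⇒ ẍ = −rω² cosθ (ω constant).
|a| = rω²|cosθ| = 0.0487·(46.52)²·|cos 87.6°| = 4.4134 m/s².

4.41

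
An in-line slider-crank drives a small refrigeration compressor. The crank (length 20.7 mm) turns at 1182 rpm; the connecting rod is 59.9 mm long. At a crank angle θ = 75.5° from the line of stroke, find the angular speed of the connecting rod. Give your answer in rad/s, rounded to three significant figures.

ω = 123.8 rad/s (converted from 1182 rpm).
The rod makes angle φ with the slider axis where L sinφ = r sinθ; differentiating, L cosφ·φ̇ = r ω cosθ.
L cosφ = √(L² − r² sin²θ) = 0.056448 m.
|ω_rod| = r ω |cosθ| / √(L² − r² sin²θ) = 0.0207·123.8·0.25038/0.056448 = 11.365 rad/s.

11.4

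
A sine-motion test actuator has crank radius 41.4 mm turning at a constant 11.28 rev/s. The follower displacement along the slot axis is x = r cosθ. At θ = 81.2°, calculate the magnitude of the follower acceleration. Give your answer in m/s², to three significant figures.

31.8

ω = 70.87 rad/s (from 11.28 rev/s).
x = r cosθ ⇒ ẍ = −rω² cosθ (ω constant).
|a| = rω²|cosθ| = 0.0414·(70.87)²·|cos 81.2°| = 31.815 m/s².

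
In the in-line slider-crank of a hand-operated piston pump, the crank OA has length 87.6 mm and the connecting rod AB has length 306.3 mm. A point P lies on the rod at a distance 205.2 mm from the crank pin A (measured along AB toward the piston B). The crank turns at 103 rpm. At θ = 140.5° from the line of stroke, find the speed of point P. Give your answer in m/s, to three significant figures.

ω = 10.79 rad/s.  Crank-pin speed |V_A| = rω = 0.94487 m/s, perpendicular to OA.
Rod angle: sinφ = −(r/L) sinθ ⇒ φ = -10.481°; ω_rod = −rω cosθ/√(L²−r²sin²θ) = +2.4207 rad/s.
V_P = V_A + ω_rod × AP, with AP = 0.2052 m along the rod.
Components: V_Px = −rω sinθ − a·ω_rod·sinφ = -0.51065 m/s;  V_Py = rω cosθ + a·ω_rod·cosφ = -0.24065 m/s.
|V_P| = √(V_Px² + V_Py²) = 0.56451 m/s.

0.565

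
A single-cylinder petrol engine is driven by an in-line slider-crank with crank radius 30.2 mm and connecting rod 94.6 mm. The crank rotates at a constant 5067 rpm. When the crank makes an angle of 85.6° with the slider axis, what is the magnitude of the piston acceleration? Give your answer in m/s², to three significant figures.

2180

ω = 2π·5067/60 = 530.6 rad/s
x(θ) = r cosθ + √(L² − r² sin²θ); with ω constant, a = ω²·d²x/dθ².
d²x/dθ² = −r cosθ − r²(cos2θ)/√u − r⁴ sin²2θ/(4u^{3/2}),  u = L² − r² sin²θ = 0.00804249 m².
Substituting r = 0.0302 m, L = 0.0946 m, θ = 85.6°: d²x/dθ² = +0.0077266 m.
a = ω²·d²x/dθ² = (530.6)²·(+0.0077266) = +2175.4 m/s²;  |a| = 2175.4 m/s².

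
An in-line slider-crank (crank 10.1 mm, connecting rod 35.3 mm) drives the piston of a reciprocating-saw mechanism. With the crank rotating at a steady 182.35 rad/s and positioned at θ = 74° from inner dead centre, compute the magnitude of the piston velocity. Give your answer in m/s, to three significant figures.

1.92

ω = 182.3 rad/s
For an in-line slider-crank, x = r cosθ + √(L² − r² sin²θ), so v = −rω sinθ·[1 + r cosθ/√(L² − r² sin²θ)].
With r = 0.0101 m, L = 0.0353 m, θ = 74°: √(L² − r² sin²θ) = 0.033939 m.
v = −0.0101·182.3·0.96126·[1 + 0.0101·0.27564/0.033939] = -1.9156 m/s.
|v| = 1.9156 m/s.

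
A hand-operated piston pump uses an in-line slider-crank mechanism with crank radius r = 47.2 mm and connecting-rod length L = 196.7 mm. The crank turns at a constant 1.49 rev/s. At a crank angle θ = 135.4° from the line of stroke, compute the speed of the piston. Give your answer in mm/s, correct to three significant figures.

256

ω = 2π·1.49 = 9.362 rad/s
For an in-line slider-crank, x = r cosθ + √(L² − r² sin²θ), so v = −rω sinθ·[1 + r cosθ/√(L² − r² sin²θ)].
With r = 0.0472 m, L = 0.1967 m, θ = 135.4°: √(L² − r² sin²θ) = 0.19389 m.
v = −0.0472·9.362·0.70215·[1 + 0.0472·-0.71203/0.19389] = -0.25649 m/s.
|v| = 0.25649 m/s = 256.49 mm/s.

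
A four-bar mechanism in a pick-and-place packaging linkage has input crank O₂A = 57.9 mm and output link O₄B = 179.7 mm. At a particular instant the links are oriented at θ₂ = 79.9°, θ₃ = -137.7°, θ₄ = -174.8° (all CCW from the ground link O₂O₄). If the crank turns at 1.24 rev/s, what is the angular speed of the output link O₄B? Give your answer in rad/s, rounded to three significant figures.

2.54

ω₂ = 7.791 rad/s (from 1.24 rev/s).
Differentiating the loop-closure r₂e^{iθ₂}+r₃e^{iθ₃}=r₁+r₄e^{iθ₄} gives r₂ω₂e^{iθ₂}+r₃ω₃e^{iθ₃}=r₄ω₄e^{iθ₄}.
Eliminating the other unknown: ω₄ = r₂ω₂ sin(θ₂−θ₃) / [r₄ sin(θ₄−θ₃)].
Numerator sine = -0.61015; denominator sine = -0.60321.
Result = 0.0579·7.791·(-0.61015) / (0.1797·(-0.60321)) = +2.5392 rad/s; magnitude 2.5392 rad/s.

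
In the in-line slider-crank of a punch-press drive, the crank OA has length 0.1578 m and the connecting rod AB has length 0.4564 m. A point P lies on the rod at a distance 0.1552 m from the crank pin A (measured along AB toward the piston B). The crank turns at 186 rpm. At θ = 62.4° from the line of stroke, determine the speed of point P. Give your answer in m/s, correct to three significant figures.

3.03

ω = 19.48 rad/s.  Crank-pin speed |V_A| = rω = 3.0736 m/s, perpendicular to OA.
Rod angle: sinφ = −(r/L) sinθ ⇒ φ = -17.843°; ω_rod = −rω cosθ/√(L²−r²sin²θ) = -3.2777 rad/s.
V_P = V_A + ω_rod × AP, with AP = 0.1552 m along the rod.
Components: V_Px = −rω sinθ − a·ω_rod·sinφ = -2.8797 m/s;  V_Py = rω cosθ + a·ω_rod·cosφ = +0.93976 m/s.
|V_P| = √(V_Px² + V_Py²) = 3.0292 m/s.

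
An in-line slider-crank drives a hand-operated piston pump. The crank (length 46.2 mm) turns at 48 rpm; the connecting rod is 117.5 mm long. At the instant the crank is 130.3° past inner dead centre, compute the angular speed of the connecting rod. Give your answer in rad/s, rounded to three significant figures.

1.34

ω = 5.027 rad/s (converted from 48 rpm).
The rod makes angle φ with the slider axis where L sinφ = r sinθ; differentiating, L cosφ·φ̇ = r ω cosθ.
L cosφ = √(L² − r² sin²θ) = 0.11209 m.
|ω_rod| = r ω |cosθ| / √(L² − r² sin²θ) = 0.0462·5.027·0.64679/0.11209 = 1.34 rad/s.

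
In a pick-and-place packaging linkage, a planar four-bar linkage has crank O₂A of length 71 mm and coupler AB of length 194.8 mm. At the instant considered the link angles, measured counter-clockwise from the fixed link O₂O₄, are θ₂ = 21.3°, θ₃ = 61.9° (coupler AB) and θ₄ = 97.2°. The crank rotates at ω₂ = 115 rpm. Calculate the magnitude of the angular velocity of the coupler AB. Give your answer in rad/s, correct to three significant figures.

7.37

ω₂ = 12.04 rad/s (from 115 rpm).
Differentiating the loop-closure r₂e^{iθ₂}+r₃e^{iθ₃}=r₁+r₄e^{iθ₄} gives r₂ω₂e^{iθ₂}+r₃ω₃e^{iθ₃}=r₄ω₄e^{iθ₄}.
Eliminating the other unknown: ω₃ = r₂ω₂ sin(θ₄−θ₂) / [r₃ sin(θ₃−θ₄)].
Numerator sine = +0.96987; denominator sine = -0.57786.
Result = 0.071·12.04·(+0.96987) / (0.1948·(-0.57786)) = -7.367 rad/s; magnitude 7.367 rad/s.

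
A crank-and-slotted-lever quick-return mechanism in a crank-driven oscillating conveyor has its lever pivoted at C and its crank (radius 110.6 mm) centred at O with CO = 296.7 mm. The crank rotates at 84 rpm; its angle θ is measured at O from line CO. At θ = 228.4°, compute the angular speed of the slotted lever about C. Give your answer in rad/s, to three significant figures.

1.48

ω = 8.796 rad/s (from 84 rpm).
Crank pin A relative to C: A = (d + r cosθ, r sinθ); lever angle φ = atan2(r sinθ, d + r cosθ).
Differentiating tanφ: φ̇ = rω(d cosθ + r)/(d² + r² + 2dr cosθ).
d² + r² + 2dr cosθ = |CA|² = 0.0566897 m²;  d cosθ + r = -0.086387 m.
|ω_lever| = |0.1106·8.796·-0.086387| / 0.0566897 = 1.4825 rad/s.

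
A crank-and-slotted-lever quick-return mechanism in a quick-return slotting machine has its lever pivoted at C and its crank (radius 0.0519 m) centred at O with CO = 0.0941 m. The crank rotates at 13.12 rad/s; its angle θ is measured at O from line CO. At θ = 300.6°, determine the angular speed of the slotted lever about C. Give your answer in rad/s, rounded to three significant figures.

ω = 13.12 rad/s
Crank pin A relative to C: A = (d + r cosθ, r sinθ); lever angle φ = atan2(r sinθ, d + r cosθ).
Differentiating tanφ: φ̇ = rω(d cosθ + r)/(d² + r² + 2dr cosθ).
d² + r² + 2dr cosθ = |CA|² = 0.0165205 m²;  d cosθ + r = +0.099801 m.
|ω_lever| = |0.0519·13.12·+0.099801| / 0.0165205 = 4.1135 rad/s.

4.11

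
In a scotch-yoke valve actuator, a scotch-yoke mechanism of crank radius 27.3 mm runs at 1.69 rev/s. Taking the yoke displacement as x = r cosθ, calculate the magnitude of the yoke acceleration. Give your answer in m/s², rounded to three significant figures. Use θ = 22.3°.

2.85

ω = 10.62 rad/s (from 1.69 rev/s).
x = r cosθ ⇒ ẍ = −rω² cosθ (ω constant).
|a| = rω²|cosθ| = 0.0273·(10.62)²·|cos 22.3°| = 2.848 m/s².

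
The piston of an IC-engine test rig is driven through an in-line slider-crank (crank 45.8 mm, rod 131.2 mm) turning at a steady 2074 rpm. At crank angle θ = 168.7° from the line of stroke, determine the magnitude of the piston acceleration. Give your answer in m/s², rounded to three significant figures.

ω = 2π·2074/60 = 217.2 rad/s
x(θ) = r cosθ + √(L² − r² sin²θ); with ω constant, a = ω²·d²x/dθ².
d²x/dθ² = −r cosθ − r²(cos2θ)/√u − r⁴ sin²2θ/(4u^{3/2}),  u = L² − r² sin²θ = 0.0171329 m².
Substituting r = 0.0458 m, L = 0.1312 m, θ = 168.7°: d²x/dθ² = +0.030045 m.
a = ω²·d²x/dθ² = (217.2)²·(+0.030045) = +1417.2 m/s²;  |a| = 1417.2 m/s².

1420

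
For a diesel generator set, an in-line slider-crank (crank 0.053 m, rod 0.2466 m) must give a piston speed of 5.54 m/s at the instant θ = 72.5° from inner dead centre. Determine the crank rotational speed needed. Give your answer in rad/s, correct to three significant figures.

For an in-line slider-crank, |v_piston| = rω|sinθ|·[1 + r cosθ/√(L² − r² sin²θ)].
With r = 0.053 m, L = 0.2466 m, θ = 72.5°: the bracketed kinematic factor |dx/dθ| = 0.053885 m.
ω = v/|dx/dθ| = 5.54/0.053885 = 102.81 rad/s.

103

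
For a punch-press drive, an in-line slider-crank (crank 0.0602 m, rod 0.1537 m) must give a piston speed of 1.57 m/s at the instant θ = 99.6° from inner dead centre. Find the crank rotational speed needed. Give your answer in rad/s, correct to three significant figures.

28.5

For an in-line slider-crank, |v_piston| = rω|sinθ|·[1 + r cosθ/√(L² − r² sin²θ)].
With r = 0.0602 m, L = 0.1537 m, θ = 99.6°: the bracketed kinematic factor |dx/dθ| = 0.055154 m.
ω = v/|dx/dθ| = 1.57/0.055154 = 28.466 rad/s.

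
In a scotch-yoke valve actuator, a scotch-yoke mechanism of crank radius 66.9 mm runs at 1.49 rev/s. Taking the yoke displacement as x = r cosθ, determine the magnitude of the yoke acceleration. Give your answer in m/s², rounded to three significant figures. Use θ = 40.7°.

4.45

ω = 9.362 rad/s (from 1.49 rev/s).
x = r cosθ ⇒ ẍ = −rω² cosθ (ω constant).
|a| = rω²|cosθ| = 0.0669·(9.362)²·|cos 40.7°| = 4.4453 m/s².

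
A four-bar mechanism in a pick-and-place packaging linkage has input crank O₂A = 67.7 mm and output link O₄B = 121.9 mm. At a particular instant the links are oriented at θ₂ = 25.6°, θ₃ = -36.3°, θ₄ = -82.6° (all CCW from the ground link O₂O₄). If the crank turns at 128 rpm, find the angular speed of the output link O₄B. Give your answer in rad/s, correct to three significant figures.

9.08

ω₂ = 13.4 rad/s (from 128 rpm).
Differentiating the loop-closure r₂e^{iθ₂}+r₃e^{iθ₃}=r₁+r₄e^{iθ₄} gives r₂ω₂e^{iθ₂}+r₃ω₃e^{iθ₃}=r₄ω₄e^{iθ₄}.
Eliminating the other unknown: ω₄ = r₂ω₂ sin(θ₂−θ₃) / [r₄ sin(θ₄−θ₃)].
Numerator sine = +0.88213; denominator sine = -0.72297.
Result = 0.0677·13.4·(+0.88213) / (0.1219·(-0.72297)) = -9.0831 rad/s; magnitude 9.0831 rad/s.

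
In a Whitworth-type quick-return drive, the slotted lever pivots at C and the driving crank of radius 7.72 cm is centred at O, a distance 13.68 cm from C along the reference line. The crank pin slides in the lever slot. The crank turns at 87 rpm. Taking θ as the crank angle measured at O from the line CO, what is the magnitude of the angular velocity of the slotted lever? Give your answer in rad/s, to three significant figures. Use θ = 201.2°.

7.11

ω = 9.111 rad/s (from 87 rpm).
Crank pin A relative to C: A = (d + r cosθ, r sinθ); lever angle φ = atan2(r sinθ, d + r cosθ).
Differentiating tanφ: φ̇ = rω(d cosθ + r)/(d² + r² + 2dr cosθ).
d² + r² + 2dr cosθ = |CA|² = 0.00498161 m²;  d cosθ + r = -0.050342 m.
|ω_lever| = |0.0772·9.111·-0.050342| / 0.00498161 = 7.1076 rad/s.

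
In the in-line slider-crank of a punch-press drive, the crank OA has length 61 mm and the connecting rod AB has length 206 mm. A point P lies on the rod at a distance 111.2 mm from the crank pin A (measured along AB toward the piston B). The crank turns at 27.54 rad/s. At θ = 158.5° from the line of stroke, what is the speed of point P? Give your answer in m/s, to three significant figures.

ω = 27.54 rad/s.  Crank-pin speed |V_A| = rω = 1.6799 m/s, perpendicular to OA.
Rod angle: sinφ = −(r/L) sinθ ⇒ φ = -6.230°; ω_rod = −rω cosθ/√(L²−r²sin²θ) = +7.6327 rad/s.
V_P = V_A + ω_rod × AP, with AP = 0.1112 m along the rod.
Components: V_Px = −rω sinθ − a·ω_rod·sinφ = -0.52359 m/s;  V_Py = rω cosθ + a·ω_rod·cosφ = -0.7193 m/s.
|V_P| = √(V_Px² + V_Py²) = 0.88969 m/s.

0.890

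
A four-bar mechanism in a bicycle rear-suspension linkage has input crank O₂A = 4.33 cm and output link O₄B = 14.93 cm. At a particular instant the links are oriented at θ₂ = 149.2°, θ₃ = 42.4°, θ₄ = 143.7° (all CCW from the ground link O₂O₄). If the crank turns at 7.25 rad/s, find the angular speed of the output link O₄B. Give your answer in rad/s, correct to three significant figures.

2.05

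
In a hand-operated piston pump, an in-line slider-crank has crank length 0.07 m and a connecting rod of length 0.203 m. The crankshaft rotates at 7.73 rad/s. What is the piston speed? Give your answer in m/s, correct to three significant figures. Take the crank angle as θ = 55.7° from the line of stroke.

0.538

ω = 7.73 rad/s
For an in-line slider-crank, x = r cosθ + √(L² − r² sin²θ), so v = −rω sinθ·[1 + r cosθ/√(L² − r² sin²θ)].
With r = 0.07 m, L = 0.203 m, θ = 55.7°: √(L² − r² sin²θ) = 0.19459 m.
v = −0.07·7.73·0.82610·[1 + 0.07·0.56353/0.19459] = -0.53762 m/s.
|v| = 0.53762 m/s.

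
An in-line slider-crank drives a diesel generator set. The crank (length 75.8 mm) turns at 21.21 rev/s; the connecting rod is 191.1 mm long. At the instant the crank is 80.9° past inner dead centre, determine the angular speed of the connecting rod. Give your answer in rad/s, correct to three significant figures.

9.09

ω = 133.3 rad/s (converted from 21.21 rev/s).
The rod makes angle φ with the slider axis where L sinφ = r sinθ; differentiating, L cosφ·φ̇ = r ω cosθ.
L cosφ = √(L² − r² sin²θ) = 0.17583 m.
|ω_rod| = r ω |cosθ| / √(L² − r² sin²θ) = 0.0758·133.3·0.15816/0.17583 = 9.0862 rad/s.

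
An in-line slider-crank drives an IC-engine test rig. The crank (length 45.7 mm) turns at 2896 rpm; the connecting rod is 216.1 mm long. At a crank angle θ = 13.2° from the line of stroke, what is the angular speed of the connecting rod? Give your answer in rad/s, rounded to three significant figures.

ω = 303.3 rad/s (converted from 2896 rpm).
The rod makes angle φ with the slider axis where L sinφ = r sinθ; differentiating, L cosφ·φ̇ = r ω cosθ.
L cosφ = √(L² − r² sin²θ) = 0.21585 m.
|ω_rod| = r ω |cosθ| / √(L² − r² sin²θ) = 0.0457·303.3·0.97358/0.21585 = 62.512 rad/s.

62.5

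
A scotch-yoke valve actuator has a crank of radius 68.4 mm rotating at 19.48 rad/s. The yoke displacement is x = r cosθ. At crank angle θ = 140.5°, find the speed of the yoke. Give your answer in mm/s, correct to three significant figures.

ω = 19.48 rad/s
x = r cosθ ⇒ ẋ = −rω sinθ.
|v| = rω|sinθ| = 0.0684·19.48·|sin 140.5°| = 0.84753 m/s = 847.53 mm/s.

848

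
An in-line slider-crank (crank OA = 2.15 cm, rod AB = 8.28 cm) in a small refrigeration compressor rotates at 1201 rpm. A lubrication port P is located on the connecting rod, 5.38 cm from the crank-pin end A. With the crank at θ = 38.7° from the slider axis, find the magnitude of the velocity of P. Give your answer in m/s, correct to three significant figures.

ω = 125.8 rad/s.  Crank-pin speed |V_A| = rω = 2.704 m/s, perpendicular to OA.
Rod angle: sinφ = −(r/L) sinθ ⇒ φ = -9.343°; ω_rod = −rω cosθ/√(L²−r²sin²θ) = -25.829 rad/s.
V_P = V_A + ω_rod × AP, with AP = 0.0538 m along the rod.
Components: V_Px = −rω sinθ − a·ω_rod·sinφ = -1.9163 m/s;  V_Py = rω cosθ + a·ω_rod·cosφ = +0.73911 m/s.
|V_P| = √(V_Px² + V_Py²) = 2.0539 m/s.

2.05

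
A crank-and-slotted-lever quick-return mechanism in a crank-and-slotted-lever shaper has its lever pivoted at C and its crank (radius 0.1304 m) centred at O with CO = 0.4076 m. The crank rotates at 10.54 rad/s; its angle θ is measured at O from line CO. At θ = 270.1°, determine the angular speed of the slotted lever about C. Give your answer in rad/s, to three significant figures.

ω = 10.54 rad/s
Crank pin A relative to C: A = (d + r cosθ, r sinθ); lever angle φ = atan2(r sinθ, d + r cosθ).
Differentiating tanφ: φ̇ = rω(d cosθ + r)/(d² + r² + 2dr cosθ).
d² + r² + 2dr cosθ = |CA|² = 0.183327 m²;  d cosθ + r = +0.13111 m.
|ω_lever| = |0.1304·10.54·+0.13111| / 0.183327 = 0.98295 rad/s.

0.983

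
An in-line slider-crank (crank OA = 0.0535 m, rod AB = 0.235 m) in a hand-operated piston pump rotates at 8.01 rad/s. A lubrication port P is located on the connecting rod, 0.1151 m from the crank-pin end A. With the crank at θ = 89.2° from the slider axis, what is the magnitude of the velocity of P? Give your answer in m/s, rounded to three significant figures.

ω = 8.01 rad/s.  Crank-pin speed |V_A| = rω = 0.42853 m/s, perpendicular to OA.
Rod angle: sinφ = −(r/L) sinθ ⇒ φ = -13.158°; ω_rod = −rω cosθ/√(L²−r²sin²θ) = -0.026147 rad/s.
V_P = V_A + ω_rod × AP, with AP = 0.1151 m along the rod.
Components: V_Px = −rω sinθ − a·ω_rod·sinφ = -0.42918 m/s;  V_Py = rω cosθ + a·ω_rod·cosφ = +0.0030527 m/s.
|V_P| = √(V_Px² + V_Py²) = 0.42919 m/s.

0.429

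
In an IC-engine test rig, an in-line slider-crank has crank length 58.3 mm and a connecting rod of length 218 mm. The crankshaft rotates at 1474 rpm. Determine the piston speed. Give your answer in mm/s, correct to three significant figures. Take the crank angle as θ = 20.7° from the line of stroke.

ω = 2π·1474/60 = 154.4 rad/s
For an in-line slider-crank, x = r cosθ + √(L² − r² sin²θ), so v = −rω sinθ·[1 + r cosθ/√(L² − r² sin²θ)].
With r = 0.0583 m, L = 0.218 m, θ = 20.7°: √(L² − r² sin²θ) = 0.21702 m.
v = −0.0583·154.4·0.35347·[1 + 0.0583·0.93544/0.21702] = -3.9803 m/s.
|v| = 3.9803 m/s = 3980.3 mm/s.

3980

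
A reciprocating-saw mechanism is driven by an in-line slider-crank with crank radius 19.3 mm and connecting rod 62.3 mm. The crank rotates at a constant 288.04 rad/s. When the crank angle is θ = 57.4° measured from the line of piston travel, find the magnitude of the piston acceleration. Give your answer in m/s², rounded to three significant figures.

658

ω = 288 rad/s
x(θ) = r cosθ + √(L² − r² sin²θ); with ω constant, a = ω²·d²x/dθ².
d²x/dθ² = −r cosθ − r²(cos2θ)/√u − r⁴ sin²2θ/(4u^{3/2}),  u = L² − r² sin²θ = 0.00361692 m².
Substituting r = 0.0193 m, L = 0.0623 m, θ = 57.4°: d²x/dθ² = -0.0079318 m.
a = ω²·d²x/dθ² = (288)²·(-0.0079318) = -658.07 m/s²;  |a| = 658.07 m/s².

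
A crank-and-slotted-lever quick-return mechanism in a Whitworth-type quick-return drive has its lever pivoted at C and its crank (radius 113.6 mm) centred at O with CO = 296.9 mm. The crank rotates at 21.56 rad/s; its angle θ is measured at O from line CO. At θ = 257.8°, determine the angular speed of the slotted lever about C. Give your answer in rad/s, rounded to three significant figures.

1.44

ω = 21.56 rad/s
Crank pin A relative to C: A = (d + r cosθ, r sinθ); lever angle φ = atan2(r sinθ, d + r cosθ).
Differentiating tanφ: φ̇ = rω(d cosθ + r)/(d² + r² + 2dr cosθ).
d² + r² + 2dr cosθ = |CA|² = 0.0867995 m²;  d cosθ + r = +0.050858 m.
|ω_lever| = |0.1136·21.56·+0.050858| / 0.0867995 = 1.435 rad/s.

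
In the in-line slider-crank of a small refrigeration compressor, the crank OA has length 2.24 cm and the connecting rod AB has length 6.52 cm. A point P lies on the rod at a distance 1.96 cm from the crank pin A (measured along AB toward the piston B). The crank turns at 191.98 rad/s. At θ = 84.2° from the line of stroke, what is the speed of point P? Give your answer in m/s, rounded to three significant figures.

ω = 192 rad/s.  Crank-pin speed |V_A| = rω = 4.3004 m/s, perpendicular to OA.
Rod angle: sinφ = −(r/L) sinθ ⇒ φ = -19.987°; ω_rod = −rω cosθ/√(L²−r²sin²θ) = -7.0925 rad/s.
V_P = V_A + ω_rod × AP, with AP = 0.0196 m along the rod.
Components: V_Px = −rω sinθ − a·ω_rod·sinφ = -4.3259 m/s;  V_Py = rω cosθ + a·ω_rod·cosφ = +0.30394 m/s.
|V_P| = √(V_Px² + V_Py²) = 4.3365 m/s.

4.34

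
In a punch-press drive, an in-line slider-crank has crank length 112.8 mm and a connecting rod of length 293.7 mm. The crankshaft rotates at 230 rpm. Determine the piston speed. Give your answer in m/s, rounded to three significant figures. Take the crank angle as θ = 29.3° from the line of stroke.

ω = 2π·230/60 = 24.09 rad/s
For an in-line slider-crank, x = r cosθ + √(L² − r² sin²θ), so v = −rω sinθ·[1 + r cosθ/√(L² − r² sin²θ)].
With r = 0.1128 m, L = 0.2937 m, θ = 29.3°: √(L² − r² sin²θ) = 0.28847 m.
v = −0.1128·24.09·0.48938·[1 + 0.1128·0.87207/0.28847] = -1.783 m/s.
|v| = 1.783 m/s.

1.78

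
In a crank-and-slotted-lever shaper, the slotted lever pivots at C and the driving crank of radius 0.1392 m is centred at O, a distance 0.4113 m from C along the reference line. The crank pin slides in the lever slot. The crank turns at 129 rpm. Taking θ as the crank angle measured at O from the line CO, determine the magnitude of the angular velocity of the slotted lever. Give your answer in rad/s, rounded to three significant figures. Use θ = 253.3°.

ω = 13.51 rad/s (from 129 rpm).
Crank pin A relative to C: A = (d + r cosθ, r sinθ); lever angle φ = atan2(r sinθ, d + r cosθ).
Differentiating tanφ: φ̇ = rω(d cosθ + r)/(d² + r² + 2dr cosθ).
d² + r² + 2dr cosθ = |CA|² = 0.15564 m²;  d cosθ + r = +0.021009 m.
|ω_lever| = |0.1392·13.51·+0.021009| / 0.15564 = 0.25382 rad/s.

0.254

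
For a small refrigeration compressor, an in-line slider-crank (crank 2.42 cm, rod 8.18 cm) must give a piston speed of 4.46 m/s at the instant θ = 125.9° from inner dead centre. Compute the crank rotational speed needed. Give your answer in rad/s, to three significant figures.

277

For an in-line slider-crank, |v_piston| = rω|sinθ|·[1 + r cosθ/√(L² − r² sin²θ)].
With r = 0.0242 m, L = 0.0818 m, θ = 125.9°: the bracketed kinematic factor |dx/dθ| = 0.0161 m.
ω = v/|dx/dθ| = 4.46/0.0161 = 277.01 rad/s.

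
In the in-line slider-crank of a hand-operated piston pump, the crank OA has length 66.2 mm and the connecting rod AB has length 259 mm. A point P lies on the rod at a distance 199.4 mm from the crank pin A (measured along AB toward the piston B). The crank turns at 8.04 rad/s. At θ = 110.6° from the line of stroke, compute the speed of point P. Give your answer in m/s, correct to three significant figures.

0.465

ω = 8.04 rad/s.  Crank-pin speed |V_A| = rω = 0.53225 m/s, perpendicular to OA.
Rod angle: sinφ = −(r/L) sinθ ⇒ φ = -13.843°; ω_rod = −rω cosθ/√(L²−r²sin²θ) = +0.74467 rad/s.
V_P = V_A + ω_rod × AP, with AP = 0.1994 m along the rod.
Components: V_Px = −rω sinθ − a·ω_rod·sinφ = -0.46269 m/s;  V_Py = rω cosθ + a·ω_rod·cosφ = -0.043093 m/s.
|V_P| = √(V_Px² + V_Py²) = 0.46469 m/s.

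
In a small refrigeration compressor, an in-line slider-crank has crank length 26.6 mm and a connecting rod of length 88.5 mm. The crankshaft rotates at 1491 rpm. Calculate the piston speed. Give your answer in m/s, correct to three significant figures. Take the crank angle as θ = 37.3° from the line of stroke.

3.13

ω = 2π·1491/60 = 156.1 rad/s
For an in-line slider-crank, x = r cosθ + √(L² − r² sin²θ), so v = −rω sinθ·[1 + r cosθ/√(L² − r² sin²θ)].
With r = 0.0266 m, L = 0.0885 m, θ = 37.3°: √(L² − r² sin²θ) = 0.08702 m.
v = −0.0266·156.1·0.60599·[1 + 0.0266·0.79547/0.08702] = -3.1288 m/s.
|v| = 3.1288 m/s.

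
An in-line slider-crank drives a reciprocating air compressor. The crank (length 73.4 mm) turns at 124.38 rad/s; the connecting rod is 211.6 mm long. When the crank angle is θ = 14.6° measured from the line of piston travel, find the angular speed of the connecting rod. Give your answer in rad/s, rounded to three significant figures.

41.9

ω = 124.4 rad/s
The rod makes angle φ with the slider axis where L sinφ = r sinθ; differentiating, L cosφ·φ̇ = r ω cosθ.
L cosφ = √(L² − r² sin²θ) = 0.21079 m.
|ω_rod| = r ω |cosθ| / √(L² − r² sin²θ) = 0.0734·124.4·0.96771/0.21079 = 41.912 rad/s.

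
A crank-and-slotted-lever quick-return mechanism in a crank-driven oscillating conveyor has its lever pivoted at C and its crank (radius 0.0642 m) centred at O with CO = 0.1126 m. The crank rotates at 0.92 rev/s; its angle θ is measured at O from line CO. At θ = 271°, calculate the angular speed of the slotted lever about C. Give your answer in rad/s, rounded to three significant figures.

ω = 5.781 rad/s (from 0.92 rev/s).
Crank pin A relative to C: A = (d + r cosθ, r sinθ); lever angle φ = atan2(r sinθ, d + r cosθ).
Differentiating tanφ: φ̇ = rω(d cosθ + r)/(d² + r² + 2dr cosθ).
d² + r² + 2dr cosθ = |CA|² = 0.0170527 m²;  d cosθ + r = +0.066165 m.
|ω_lever| = |0.0642·5.781·+0.066165| / 0.0170527 = 1.4399 rad/s.

1.44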